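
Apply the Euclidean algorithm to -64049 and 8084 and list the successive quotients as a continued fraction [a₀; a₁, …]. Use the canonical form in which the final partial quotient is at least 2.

⌊-64049/8084⌋ = -8, remainder 623
⌊8084/623⌋ = 12, remainder 608
⌊623/608⌋ = 1, remainder 15
⌊608/15⌋ = 40, remainder 8
⌊15/8⌋ = 1, remainder 7
⌊8/7⌋ = 1, remainder 1
⌊7/1⌋ = 7, remainder 0

[-8; 12, 1, 40, 1, 1, 7]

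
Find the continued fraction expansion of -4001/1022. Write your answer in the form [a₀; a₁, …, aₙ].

-4001 = -4·1022 + 87, so a_0 = -4
1022 = 11·87 + 65, so a_1 = 11
87 = 1·65 + 22, so a_2 = 1
65 = 2·22 + 21, so a_3 = 2
22 = 1·21 + 1, so a_4 = 1
21 = 21·1 + 0, so a_5 = 21

[-4; 11, 1, 2, 1, 21]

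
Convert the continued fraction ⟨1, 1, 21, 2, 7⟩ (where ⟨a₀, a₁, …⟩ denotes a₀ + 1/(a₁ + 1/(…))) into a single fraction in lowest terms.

659/337

Start with 7.
2 + 1/(7/1) = 2 + 1/7 = 15/7
21 + 1/(15/7) = 21 + 7/15 = 322/15
1 + 1/(322/15) = 1 + 15/322 = 337/322
1 + 1/(337/322) = 1 + 322/337 = 659/337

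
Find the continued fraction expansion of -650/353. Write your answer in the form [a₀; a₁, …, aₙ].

[-2; 6, 3, 3, 2, 2]

Run the Euclidean algorithm, recording each quotient:
-650 ÷ 353 → quotient -2, remainder 56
353 ÷ 56 → quotient 6, remainder 17
56 ÷ 17 → quotient 3, remainder 5
17 ÷ 5 → quotient 3, remainder 2
5 ÷ 2 → quotient 2, remainder 1
2 ÷ 1 → quotient 2, remainder 0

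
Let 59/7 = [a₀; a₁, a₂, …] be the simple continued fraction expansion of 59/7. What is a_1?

2

59 ÷ 7 → quotient 8, remainder 3
7 ÷ 3 → quotient 2, remainder 1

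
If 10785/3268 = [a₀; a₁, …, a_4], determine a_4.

6

10785 ÷ 3268 → quotient 3, remainder 981
3268 ÷ 981 → quotient 3, remainder 325
981 ÷ 325 → quotient 3, remainder 6
325 ÷ 6 → quotient 54, remainder 1
6 ÷ 1 → quotient 6, remainder 0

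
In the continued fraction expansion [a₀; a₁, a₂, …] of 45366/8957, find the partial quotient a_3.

2

Repeatedly divide and take the remainder:
⌊45366/8957⌋ = 5, remainder 581
⌊8957/581⌋ = 15, remainder 242
⌊581/242⌋ = 2, remainder 97
⌊242/97⌋ = 2, remainder 48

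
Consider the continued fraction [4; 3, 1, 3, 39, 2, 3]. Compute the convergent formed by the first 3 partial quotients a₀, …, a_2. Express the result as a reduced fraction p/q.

17/4

Start with 1.
3 + 1/(1/1) = 3 + 1/1 = 4/1
4 + 1/(4/1) = 4 + 1/4 = 17/4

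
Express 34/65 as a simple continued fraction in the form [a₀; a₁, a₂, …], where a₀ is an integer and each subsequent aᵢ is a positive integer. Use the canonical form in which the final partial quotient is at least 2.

[0; 1, 1, 10, 3]

34 ÷ 65 → quotient 0, remainder 34
65 ÷ 34 → quotient 1, remainder 31
34 ÷ 31 → quotient 1, remainder 3
31 ÷ 3 → quotient 10, remainder 1
3 ÷ 1 → quotient 3, remainder 0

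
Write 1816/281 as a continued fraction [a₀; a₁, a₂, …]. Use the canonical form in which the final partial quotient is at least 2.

[6; 2, 6, 5, 4]

⌊1816/281⌋ = 6, remainder 130
⌊281/130⌋ = 2, remainder 21
⌊130/21⌋ = 6, remainder 4
⌊21/4⌋ = 5, remainder 1
⌊4/1⌋ = 4, remainder 0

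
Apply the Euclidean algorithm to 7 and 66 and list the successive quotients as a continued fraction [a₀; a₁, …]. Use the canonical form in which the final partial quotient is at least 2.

7 ÷ 66 → quotient 0, remainder 7
66 ÷ 7 → quotient 9, remainder 3
7 ÷ 3 → quotient 2, remainder 1
3 ÷ 1 → quotient 3, remainder 0

[0; 9, 2, 3]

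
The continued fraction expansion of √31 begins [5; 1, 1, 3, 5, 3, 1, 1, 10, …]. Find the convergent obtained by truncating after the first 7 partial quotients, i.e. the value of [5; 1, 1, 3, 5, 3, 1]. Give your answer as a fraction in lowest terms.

Starting at the tail and folding back:
Start with 1.
3 + 1/(1/1) = 3 + 1/1 = 4/1
5 + 1/(4/1) = 5 + 1/4 = 21/4
3 + 1/(21/4) = 3 + 4/21 = 67/21
1 + 1/(67/21) = 1 + 21/67 = 88/67
1 + 1/(88/67) = 1 + 67/88 = 155/88
5 + 1/(155/88) = 5 + 88/155 = 863/155

863/155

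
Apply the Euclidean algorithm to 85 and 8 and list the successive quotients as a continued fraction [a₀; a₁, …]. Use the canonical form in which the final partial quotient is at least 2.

Run the Euclidean algorithm, recording each quotient:
85 ÷ 8 → quotient 10, remainder 5
8 ÷ 5 → quotient 1, remainder 3
5 ÷ 3 → quotient 1, remainder 2
3 ÷ 2 → quotient 1, remainder 1
2 ÷ 1 → quotient 2, remainder 0

[10; 1, 1, 1, 2]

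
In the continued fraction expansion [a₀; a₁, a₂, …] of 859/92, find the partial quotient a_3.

30

859 = 9·92 + 31, so a_0 = 9
92 = 2·31 + 30, so a_1 = 2
31 = 1·30 + 1, so a_2 = 1
30 = 30·1 + 0, so a_3 = 30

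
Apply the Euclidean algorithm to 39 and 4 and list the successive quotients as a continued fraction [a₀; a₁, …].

Run the Euclidean algorithm, recording each quotient:
39 = 9·4 + 3, so a_0 = 9
4 = 1·3 + 1, so a_1 = 1
3 = 3·1 + 0, so a_2 = 3

[9; 1, 3]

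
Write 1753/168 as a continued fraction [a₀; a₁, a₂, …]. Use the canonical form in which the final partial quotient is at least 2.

Repeatedly divide and take the remainder:
1753 ÷ 168 → quotient 10, remainder 73
168 ÷ 73 → quotient 2, remainder 22
73 ÷ 22 → quotient 3, remainder 7
22 ÷ 7 → quotient 3, remainder 1
7 ÷ 1 → quotient 7, remainder 0

[10; 2, 3, 3, 7]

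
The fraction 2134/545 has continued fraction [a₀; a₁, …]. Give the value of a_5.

Run the Euclidean algorithm, recording each quotient:
2134 = 3·545 + 499, so a_0 = 3
545 = 1·499 + 46, so a_1 = 1
499 = 10·46 + 39, so a_2 = 10
46 = 1·39 + 7, so a_3 = 1
39 = 5·7 + 4, so a_4 = 5
7 = 1·4 + 3, so a_5 = 1

1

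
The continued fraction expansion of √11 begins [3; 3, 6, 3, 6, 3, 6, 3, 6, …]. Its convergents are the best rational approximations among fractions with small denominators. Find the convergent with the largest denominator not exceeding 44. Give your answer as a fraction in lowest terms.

a_0 = 3: 3/1  (≤ bound)
a_1 = 3: 10/3  (≤ bound)
a_2 = 6: 63/19  (≤ bound)
a_3 = 3: 199/60  (> 44, stop)

63/19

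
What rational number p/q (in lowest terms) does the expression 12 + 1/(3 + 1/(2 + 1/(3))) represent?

Starting at the tail and folding back:
Start with 3.
2 + 1/(3/1) = 2 + 1/3 = 7/3
3 + 1/(7/3) = 3 + 3/7 = 24/7
12 + 1/(24/7) = 12 + 7/24 = 295/24

295/24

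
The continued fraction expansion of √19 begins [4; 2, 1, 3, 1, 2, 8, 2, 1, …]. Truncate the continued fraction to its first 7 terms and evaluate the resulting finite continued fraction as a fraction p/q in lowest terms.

1421/326

a_0 = 4: 4/1
a_1 = 2: 9/2
a_2 = 1: 13/3
a_3 = 3: 48/11
a_4 = 1: 61/14
a_5 = 2: 170/39
a_6 = 8: 1421/326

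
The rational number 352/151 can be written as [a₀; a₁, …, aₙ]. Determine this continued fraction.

⌊352/151⌋ = 2, remainder 50
⌊151/50⌋ = 3, remainder 1
⌊50/1⌋ = 50, remainder 0

[2; 3, 50]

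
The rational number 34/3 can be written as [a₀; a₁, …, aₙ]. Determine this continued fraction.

[11; 3]

⌊34/3⌋ = 11, remainder 1
⌊3/1⌋ = 3, remainder 0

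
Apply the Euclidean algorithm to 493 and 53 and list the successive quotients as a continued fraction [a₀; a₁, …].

493 ÷ 53 → quotient 9, remainder 16
53 ÷ 16 → quotient 3, remainder 5
16 ÷ 5 → quotient 3, remainder 1
5 ÷ 1 → quotient 5, remainder 0

[9; 3, 3, 5]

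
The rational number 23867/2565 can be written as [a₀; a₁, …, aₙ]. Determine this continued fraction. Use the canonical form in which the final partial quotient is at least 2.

23867 ÷ 2565 → quotient 9, remainder 782
2565 ÷ 782 → quotient 3, remainder 219
782 ÷ 219 → quotient 3, remainder 125
219 ÷ 125 → quotient 1, remainder 94
125 ÷ 94 → quotient 1, remainder 31
94 ÷ 31 → quotient 3, remainder 1
31 ÷ 1 → quotient 31, remainder 0

[9; 3, 3, 1, 1, 3, 31]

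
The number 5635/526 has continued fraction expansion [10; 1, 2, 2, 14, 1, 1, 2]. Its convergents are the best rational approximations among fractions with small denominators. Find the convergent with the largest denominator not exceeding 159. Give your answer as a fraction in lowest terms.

a_0 = 10: 10/1  (≤ bound)
a_1 = 1: 11/1  (≤ bound)
a_2 = 2: 32/3  (≤ bound)
a_3 = 2: 75/7  (≤ bound)
a_4 = 14: 1082/101  (≤ bound)
a_5 = 1: 1157/108  (≤ bound)
a_6 = 1: 2239/209  (> 159, stop)

1157/108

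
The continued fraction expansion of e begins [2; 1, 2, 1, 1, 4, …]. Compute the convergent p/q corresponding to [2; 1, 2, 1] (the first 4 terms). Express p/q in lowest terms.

a_0 = 2: 2/1
a_1 = 1: 3/1
a_2 = 2: 8/3
a_3 = 1: 11/4

11/4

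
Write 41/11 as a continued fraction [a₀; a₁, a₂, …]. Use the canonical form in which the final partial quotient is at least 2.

[3; 1, 2, 1, 2]

41 = 3·11 + 8, so a_0 = 3
11 = 1·8 + 3, so a_1 = 1
8 = 2·3 + 2, so a_2 = 2
3 = 1·2 + 1, so a_3 = 1
2 = 2·1 + 0, so a_4 = 2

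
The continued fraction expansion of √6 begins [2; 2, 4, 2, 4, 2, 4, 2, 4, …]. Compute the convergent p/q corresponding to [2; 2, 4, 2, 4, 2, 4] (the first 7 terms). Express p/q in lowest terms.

2158/881

Build up convergents one term at a time:
a_0 = 2: 2/1
a_1 = 2: 5/2
a_2 = 4: 22/9
a_3 = 2: 49/20
a_4 = 4: 218/89
a_5 = 2: 485/198
a_6 = 4: 2158/881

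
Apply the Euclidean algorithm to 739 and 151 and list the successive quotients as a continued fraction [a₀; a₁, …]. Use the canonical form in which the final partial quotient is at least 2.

[4; 1, 8, 2, 3, 2]

Apply division with remainder until the remainder is 0:
⌊739/151⌋ = 4, remainder 135
⌊151/135⌋ = 1, remainder 16
⌊135/16⌋ = 8, remainder 7
⌊16/7⌋ = 2, remainder 2
⌊7/2⌋ = 3, remainder 1
⌊2/1⌋ = 2, remainder 0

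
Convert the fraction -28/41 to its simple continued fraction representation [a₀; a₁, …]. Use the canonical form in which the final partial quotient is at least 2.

-28 = -1·41 + 13, so a_0 = -1
41 = 3·13 + 2, so a_1 = 3
13 = 6·2 + 1, so a_2 = 6
2 = 2·1 + 0, so a_3 = 2

[-1; 3, 6, 2]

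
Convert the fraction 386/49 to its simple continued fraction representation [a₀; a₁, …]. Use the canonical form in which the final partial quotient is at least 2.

[7; 1, 7, 6]

Run the Euclidean algorithm, recording each quotient:
386 ÷ 49 → quotient 7, remainder 43
49 ÷ 43 → quotient 1, remainder 6
43 ÷ 6 → quotient 7, remainder 1
6 ÷ 1 → quotient 6, remainder 0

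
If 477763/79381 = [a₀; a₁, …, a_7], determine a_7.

Repeatedly divide and take the remainder:
477763 = 6·79381 + 1477, so a_0 = 6
79381 = 53·1477 + 1100, so a_1 = 53
1477 = 1·1100 + 377, so a_2 = 1
1100 = 2·377 + 346, so a_3 = 2
377 = 1·346 + 31, so a_4 = 1
346 = 11·31 + 5, so a_5 = 11
31 = 6·5 + 1, so a_6 = 6
5 = 5·1 + 0, so a_7 = 5

5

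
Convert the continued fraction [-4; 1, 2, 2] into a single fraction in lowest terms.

-23/7

Work from the innermost term outward:
Start with 2.
2 + 1/(2/1) = 2 + 1/2 = 5/2
1 + 1/(5/2) = 1 + 2/5 = 7/5
-4 + 1/(7/5) = -4 + 5/7 = -23/7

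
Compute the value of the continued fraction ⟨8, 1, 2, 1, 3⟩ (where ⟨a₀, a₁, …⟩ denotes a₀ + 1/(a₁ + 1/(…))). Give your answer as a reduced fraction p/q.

a_0 = 8: 8/1
a_1 = 1: 9/1
a_2 = 2: 26/3
a_3 = 1: 35/4
a_4 = 3: 131/15

131/15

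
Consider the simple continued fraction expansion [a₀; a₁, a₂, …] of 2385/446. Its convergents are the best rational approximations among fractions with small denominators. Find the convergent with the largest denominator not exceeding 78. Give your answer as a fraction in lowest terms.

List convergents until the denominator exceeds the bound:
a_0 = 5: 5/1  (≤ bound)
a_1 = 2: 11/2  (≤ bound)
a_2 = 1: 16/3  (≤ bound)
a_3 = 7: 123/23  (≤ bound)
a_4 = 6: 754/141  (> 78, stop)

123/23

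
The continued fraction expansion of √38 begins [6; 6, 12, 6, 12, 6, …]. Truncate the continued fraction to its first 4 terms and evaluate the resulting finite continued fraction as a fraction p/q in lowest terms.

2737/444

Build up convergents one term at a time:
a_0 = 6: 6/1
a_1 = 6: 37/6
a_2 = 12: 450/73
a_3 = 6: 2737/444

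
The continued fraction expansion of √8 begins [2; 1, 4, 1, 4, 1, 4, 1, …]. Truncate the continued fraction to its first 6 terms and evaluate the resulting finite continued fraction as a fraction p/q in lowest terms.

Collapse the nested fraction from the inside out:
Start with 1.
4 + 1/(1/1) = 4 + 1/1 = 5/1
1 + 1/(5/1) = 1 + 1/5 = 6/5
4 + 1/(6/5) = 4 + 5/6 = 29/6
1 + 1/(29/6) = 1 + 6/29 = 35/29
2 + 1/(35/29) = 2 + 29/35 = 99/35

99/35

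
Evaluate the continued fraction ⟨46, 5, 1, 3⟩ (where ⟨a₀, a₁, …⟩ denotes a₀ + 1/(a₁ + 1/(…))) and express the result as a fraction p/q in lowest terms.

1062/23

a_0 = 46: 46/1
a_1 = 5: 231/5
a_2 = 1: 277/6
a_3 = 3: 1062/23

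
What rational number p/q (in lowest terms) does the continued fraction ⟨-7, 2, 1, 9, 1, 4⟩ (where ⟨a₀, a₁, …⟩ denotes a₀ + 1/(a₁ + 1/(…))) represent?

-1045/157

a_0 = -7: -7/1
a_1 = 2: -13/2
a_2 = 1: -20/3
a_3 = 9: -193/29
a_4 = 1: -213/32
a_5 = 4: -1045/157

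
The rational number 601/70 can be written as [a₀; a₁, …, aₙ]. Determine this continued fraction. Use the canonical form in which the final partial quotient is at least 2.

Run the Euclidean algorithm, recording each quotient:
601 ÷ 70 → quotient 8, remainder 41
70 ÷ 41 → quotient 1, remainder 29
41 ÷ 29 → quotient 1, remainder 12
29 ÷ 12 → quotient 2, remainder 5
12 ÷ 5 → quotient 2, remainder 2
5 ÷ 2 → quotient 2, remainder 1
2 ÷ 1 → quotient 2, remainder 0

[8; 1, 1, 2, 2, 2, 2]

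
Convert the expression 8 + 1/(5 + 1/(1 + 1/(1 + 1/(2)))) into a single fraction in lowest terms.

229/28

Collapse the nested fraction from the inside out:
Start with 2.
1 + 1/(2/1) = 1 + 1/2 = 3/2
1 + 1/(3/2) = 1 + 2/3 = 5/3
5 + 1/(5/3) = 5 + 3/5 = 28/5
8 + 1/(28/5) = 8 + 5/28 = 229/28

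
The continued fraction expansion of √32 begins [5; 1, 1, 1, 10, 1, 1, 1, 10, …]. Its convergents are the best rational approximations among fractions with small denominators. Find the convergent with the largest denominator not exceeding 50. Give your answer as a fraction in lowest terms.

198/35

List convergents until the denominator exceeds the bound:
a_0 = 5: 5/1  (≤ bound)
a_1 = 1: 6/1  (≤ bound)
a_2 = 1: 11/2  (≤ bound)
a_3 = 1: 17/3  (≤ bound)
a_4 = 10: 181/32  (≤ bound)
a_5 = 1: 198/35  (≤ bound)
a_6 = 1: 379/67  (> 50, stop)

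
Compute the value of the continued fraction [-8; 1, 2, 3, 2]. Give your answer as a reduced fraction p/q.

-168/23

Work from the innermost term outward:
Start with 2.
3 + 1/(2/1) = 3 + 1/2 = 7/2
2 + 1/(7/2) = 2 + 2/7 = 16/7
1 + 1/(16/7) = 1 + 7/16 = 23/16
-8 + 1/(23/16) = -8 + 16/23 = -168/23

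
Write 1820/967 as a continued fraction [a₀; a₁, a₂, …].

Apply division with remainder until the remainder is 0:
⌊1820/967⌋ = 1, remainder 853
⌊967/853⌋ = 1, remainder 114
⌊853/114⌋ = 7, remainder 55
⌊114/55⌋ = 2, remainder 4
⌊55/4⌋ = 13, remainder 3
⌊4/3⌋ = 1, remainder 1
⌊3/1⌋ = 3, remainder 0

[1; 1, 7, 2, 13, 1, 3]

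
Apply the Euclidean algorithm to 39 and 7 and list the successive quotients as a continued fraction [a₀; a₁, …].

[5; 1, 1, 3]

39 ÷ 7 → quotient 5, remainder 4
7 ÷ 4 → quotient 1, remainder 3
4 ÷ 3 → quotient 1, remainder 1
3 ÷ 1 → quotient 3, remainder 0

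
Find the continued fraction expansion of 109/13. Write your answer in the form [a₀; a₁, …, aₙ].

109 ÷ 13 → quotient 8, remainder 5
13 ÷ 5 → quotient 2, remainder 3
5 ÷ 3 → quotient 1, remainder 2
3 ÷ 2 → quotient 1, remainder 1
2 ÷ 1 → quotient 2, remainder 0

[8; 2, 1, 1, 2]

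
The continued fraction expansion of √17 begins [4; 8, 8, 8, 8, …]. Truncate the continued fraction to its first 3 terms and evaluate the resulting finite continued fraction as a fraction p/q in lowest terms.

a_0 = 4: 4/1
a_1 = 8: 33/8
a_2 = 8: 268/65

268/65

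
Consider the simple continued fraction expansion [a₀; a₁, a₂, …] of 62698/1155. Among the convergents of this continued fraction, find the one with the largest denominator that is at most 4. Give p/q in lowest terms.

List convergents until the denominator exceeds the bound:
a_0 = 54: 54/1  (≤ bound)
a_1 = 3: 163/3  (≤ bound)
a_2 = 1: 217/4  (≤ bound)
a_3 = 1: 380/7  (> 4, stop)

217/4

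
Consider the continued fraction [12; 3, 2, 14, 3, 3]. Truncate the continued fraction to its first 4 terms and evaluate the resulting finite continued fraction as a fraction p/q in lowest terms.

1241/101

Starting at the tail and folding back:
Start with 14.
2 + 1/(14/1) = 2 + 1/14 = 29/14
3 + 1/(29/14) = 3 + 14/29 = 101/29
12 + 1/(101/29) = 12 + 29/101 = 1241/101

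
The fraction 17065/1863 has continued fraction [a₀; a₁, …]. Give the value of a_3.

17065 = 9·1863 + 298, so a_0 = 9
1863 = 6·298 + 75, so a_1 = 6
298 = 3·75 + 73, so a_2 = 3
75 = 1·73 + 2, so a_3 = 1

1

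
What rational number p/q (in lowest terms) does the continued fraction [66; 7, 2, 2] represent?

2447/37

Start with 2.
2 + 1/(2/1) = 2 + 1/2 = 5/2
7 + 1/(5/2) = 7 + 2/5 = 37/5
66 + 1/(37/5) = 66 + 5/37 = 2447/37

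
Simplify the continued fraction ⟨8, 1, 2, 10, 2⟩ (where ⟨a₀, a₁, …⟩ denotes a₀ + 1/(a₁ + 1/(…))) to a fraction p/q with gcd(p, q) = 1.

a_0 = 8: 8/1
a_1 = 1: 9/1
a_2 = 2: 26/3
a_3 = 10: 269/31
a_4 = 2: 564/65

564/65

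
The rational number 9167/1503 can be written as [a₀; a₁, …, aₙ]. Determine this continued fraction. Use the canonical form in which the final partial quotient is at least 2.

⌊9167/1503⌋ = 6, remainder 149
⌊1503/149⌋ = 10, remainder 13
⌊149/13⌋ = 11, remainder 6
⌊13/6⌋ = 2, remainder 1
⌊6/1⌋ = 6, remainder 0

[6; 10, 11, 2, 6]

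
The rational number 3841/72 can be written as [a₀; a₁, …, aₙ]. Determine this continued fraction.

[53; 2, 1, 7, 3]

Run the Euclidean algorithm, recording each quotient:
⌊3841/72⌋ = 53, remainder 25
⌊72/25⌋ = 2, remainder 22
⌊25/22⌋ = 1, remainder 3
⌊22/3⌋ = 7, remainder 1
⌊3/1⌋ = 3, remainder 0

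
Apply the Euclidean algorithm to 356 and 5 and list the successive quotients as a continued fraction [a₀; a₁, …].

Run the Euclidean algorithm, recording each quotient:
356 ÷ 5 → quotient 71, remainder 1
5 ÷ 1 → quotient 5, remainder 0

[71; 5]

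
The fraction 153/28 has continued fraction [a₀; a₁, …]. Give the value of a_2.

6

Run the Euclidean algorithm, recording each quotient:
⌊153/28⌋ = 5, remainder 13
⌊28/13⌋ = 2, remainder 2
⌊13/2⌋ = 6, remainder 1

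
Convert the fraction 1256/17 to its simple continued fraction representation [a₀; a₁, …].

[73; 1, 7, 2]

1256 = 73·17 + 15, so a_0 = 73
17 = 1·15 + 2, so a_1 = 1
15 = 7·2 + 1, so a_2 = 7
2 = 2·1 + 0, so a_3 = 2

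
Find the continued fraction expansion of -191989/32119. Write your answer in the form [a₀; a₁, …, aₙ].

[-6; 44, 3, 3, 4, 1, 1, 7]

-191989 = -6·32119 + 725, so a_0 = -6
32119 = 44·725 + 219, so a_1 = 44
725 = 3·219 + 68, so a_2 = 3
219 = 3·68 + 15, so a_3 = 3
68 = 4·15 + 8, so a_4 = 4
15 = 1·8 + 7, so a_5 = 1
8 = 1·7 + 1, so a_6 = 1
7 = 7·1 + 0, so a_7 = 7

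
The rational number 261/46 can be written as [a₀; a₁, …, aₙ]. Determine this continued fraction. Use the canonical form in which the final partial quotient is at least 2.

[5; 1, 2, 15]

261 ÷ 46 → quotient 5, remainder 31
46 ÷ 31 → quotient 1, remainder 15
31 ÷ 15 → quotient 2, remainder 1
15 ÷ 1 → quotient 15, remainder 0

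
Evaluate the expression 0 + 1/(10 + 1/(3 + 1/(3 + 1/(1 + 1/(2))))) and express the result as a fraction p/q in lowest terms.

36/371

Starting at the tail and folding back:
Start with 2.
1 + 1/(2/1) = 1 + 1/2 = 3/2
3 + 1/(3/2) = 3 + 2/3 = 11/3
3 + 1/(11/3) = 3 + 3/11 = 36/11
10 + 1/(36/11) = 10 + 11/36 = 371/36
0 + 1/(371/36) = 0 + 36/371 = 36/371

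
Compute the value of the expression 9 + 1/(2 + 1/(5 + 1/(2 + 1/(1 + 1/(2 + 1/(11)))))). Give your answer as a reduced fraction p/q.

a_0 = 9: 9/1
a_1 = 2: 19/2
a_2 = 5: 104/11
a_3 = 2: 227/24
a_4 = 1: 331/35
a_5 = 2: 889/94
a_6 = 11: 10110/1069

10110/1069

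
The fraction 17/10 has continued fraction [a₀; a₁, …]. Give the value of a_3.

17 ÷ 10 → quotient 1, remainder 7
10 ÷ 7 → quotient 1, remainder 3
7 ÷ 3 → quotient 2, remainder 1
3 ÷ 1 → quotient 3, remainder 0

3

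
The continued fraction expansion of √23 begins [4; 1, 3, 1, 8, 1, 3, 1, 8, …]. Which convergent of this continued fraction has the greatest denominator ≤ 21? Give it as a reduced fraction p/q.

24/5

a_0 = 4: 4/1  (≤ bound)
a_1 = 1: 5/1  (≤ bound)
a_2 = 3: 19/4  (≤ bound)
a_3 = 1: 24/5  (≤ bound)
a_4 = 8: 211/44  (> 21, stop)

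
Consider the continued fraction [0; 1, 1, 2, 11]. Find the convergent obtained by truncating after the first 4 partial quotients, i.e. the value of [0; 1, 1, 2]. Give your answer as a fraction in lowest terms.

Work from the innermost term outward:
Start with 2.
1 + 1/(2/1) = 1 + 1/2 = 3/2
1 + 1/(3/2) = 1 + 2/3 = 5/3
0 + 1/(5/3) = 0 + 3/5 = 3/5

3/5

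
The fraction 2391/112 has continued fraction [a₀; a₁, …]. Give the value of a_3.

⌊2391/112⌋ = 21, remainder 39
⌊112/39⌋ = 2, remainder 34
⌊39/34⌋ = 1, remainder 5
⌊34/5⌋ = 6, remainder 4

6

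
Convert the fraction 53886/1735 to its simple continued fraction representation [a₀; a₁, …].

[31; 17, 5, 1, 1, 1, 1, 3]

Apply division with remainder until the remainder is 0:
53886 ÷ 1735 → quotient 31, remainder 101
1735 ÷ 101 → quotient 17, remainder 18
101 ÷ 18 → quotient 5, remainder 11
18 ÷ 11 → quotient 1, remainder 7
11 ÷ 7 → quotient 1, remainder 4
7 ÷ 4 → quotient 1, remainder 3
4 ÷ 3 → quotient 1, remainder 1
3 ÷ 1 → quotient 3, remainder 0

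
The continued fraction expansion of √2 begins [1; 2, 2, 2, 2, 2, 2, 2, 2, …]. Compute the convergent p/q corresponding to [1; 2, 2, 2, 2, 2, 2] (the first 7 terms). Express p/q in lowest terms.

239/169

Build up convergents one term at a time:
a_0 = 1: 1/1
a_1 = 2: 3/2
a_2 = 2: 7/5
a_3 = 2: 17/12
a_4 = 2: 41/29
a_5 = 2: 99/70
a_6 = 2: 239/169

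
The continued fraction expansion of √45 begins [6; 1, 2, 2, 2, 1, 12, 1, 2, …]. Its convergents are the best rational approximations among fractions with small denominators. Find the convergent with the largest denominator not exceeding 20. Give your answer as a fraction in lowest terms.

List convergents until the denominator exceeds the bound:
a_0 = 6: 6/1  (≤ bound)
a_1 = 1: 7/1  (≤ bound)
a_2 = 2: 20/3  (≤ bound)
a_3 = 2: 47/7  (≤ bound)
a_4 = 2: 114/17  (≤ bound)
a_5 = 1: 161/24  (> 20, stop)

114/17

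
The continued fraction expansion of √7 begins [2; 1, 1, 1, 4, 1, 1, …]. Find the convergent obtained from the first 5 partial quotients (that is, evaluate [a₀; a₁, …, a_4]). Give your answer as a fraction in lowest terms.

Compute successive convergents:
a_0 = 2: 2/1
a_1 = 1: 3/1
a_2 = 1: 5/2
a_3 = 1: 8/3
a_4 = 4: 37/14

37/14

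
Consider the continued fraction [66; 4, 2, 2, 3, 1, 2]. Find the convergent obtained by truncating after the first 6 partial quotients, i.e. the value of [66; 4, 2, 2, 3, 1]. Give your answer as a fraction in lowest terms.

6424/97

Start with 1.
3 + 1/(1/1) = 3 + 1/1 = 4/1
2 + 1/(4/1) = 2 + 1/4 = 9/4
2 + 1/(9/4) = 2 + 4/9 = 22/9
4 + 1/(22/9) = 4 + 9/22 = 97/22
66 + 1/(97/22) = 66 + 22/97 = 6424/97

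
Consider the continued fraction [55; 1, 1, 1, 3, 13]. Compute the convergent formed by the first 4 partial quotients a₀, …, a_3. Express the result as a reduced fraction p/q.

167/3

Start with 1.
1 + 1/(1/1) = 1 + 1/1 = 2/1
1 + 1/(2/1) = 1 + 1/2 = 3/2
55 + 1/(3/2) = 55 + 2/3 = 167/3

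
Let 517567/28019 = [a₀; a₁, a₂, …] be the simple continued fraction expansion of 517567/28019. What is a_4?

Repeatedly divide and take the remainder:
517567 ÷ 28019 → quotient 18, remainder 13225
28019 ÷ 13225 → quotient 2, remainder 1569
13225 ÷ 1569 → quotient 8, remainder 673
1569 ÷ 673 → quotient 2, remainder 223
673 ÷ 223 → quotient 3, remainder 4

3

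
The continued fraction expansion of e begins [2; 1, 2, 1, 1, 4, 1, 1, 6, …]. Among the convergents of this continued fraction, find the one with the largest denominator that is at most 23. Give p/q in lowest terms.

19/7

a_0 = 2: 2/1  (≤ bound)
a_1 = 1: 3/1  (≤ bound)
a_2 = 2: 8/3  (≤ bound)
a_3 = 1: 11/4  (≤ bound)
a_4 = 1: 19/7  (≤ bound)
a_5 = 4: 87/32  (> 23, stop)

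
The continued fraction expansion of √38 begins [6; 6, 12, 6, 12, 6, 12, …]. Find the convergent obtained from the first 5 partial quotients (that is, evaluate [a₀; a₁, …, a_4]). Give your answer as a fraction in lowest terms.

33294/5401

Starting at the tail and folding back:
Start with 12.
6 + 1/(12/1) = 6 + 1/12 = 73/12
12 + 1/(73/12) = 12 + 12/73 = 888/73
6 + 1/(888/73) = 6 + 73/888 = 5401/888
6 + 1/(5401/888) = 6 + 888/5401 = 33294/5401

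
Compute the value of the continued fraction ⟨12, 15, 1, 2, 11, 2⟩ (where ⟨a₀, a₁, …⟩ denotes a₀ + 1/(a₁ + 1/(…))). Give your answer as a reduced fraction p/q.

Compute successive convergents:
a_0 = 12: 12/1
a_1 = 15: 181/15
a_2 = 1: 193/16
a_3 = 2: 567/47
a_4 = 11: 6430/533
a_5 = 2: 13427/1113

13427/1113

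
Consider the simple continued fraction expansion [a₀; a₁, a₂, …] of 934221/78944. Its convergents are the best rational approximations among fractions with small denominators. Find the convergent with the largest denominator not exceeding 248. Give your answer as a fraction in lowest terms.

71/6

a_0 = 11: 11/1  (≤ bound)
a_1 = 1: 12/1  (≤ bound)
a_2 = 5: 71/6  (≤ bound)
a_3 = 43: 3065/259  (> 248, stop)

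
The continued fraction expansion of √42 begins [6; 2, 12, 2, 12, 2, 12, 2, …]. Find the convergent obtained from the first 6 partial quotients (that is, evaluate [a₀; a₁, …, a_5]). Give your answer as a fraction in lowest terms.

Start with 2.
12 + 1/(2/1) = 12 + 1/2 = 25/2
2 + 1/(25/2) = 2 + 2/25 = 52/25
12 + 1/(52/25) = 12 + 25/52 = 649/52
2 + 1/(649/52) = 2 + 52/649 = 1350/649
6 + 1/(1350/649) = 6 + 649/1350 = 8749/1350

8749/1350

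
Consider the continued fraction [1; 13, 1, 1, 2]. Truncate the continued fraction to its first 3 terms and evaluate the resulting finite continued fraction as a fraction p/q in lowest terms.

Start with 1.
13 + 1/(1/1) = 13 + 1/1 = 14/1
1 + 1/(14/1) = 1 + 1/14 = 15/14

15/14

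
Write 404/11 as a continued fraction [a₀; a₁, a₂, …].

Repeatedly divide and take the remainder:
404 ÷ 11 → quotient 36, remainder 8
11 ÷ 8 → quotient 1, remainder 3
8 ÷ 3 → quotient 2, remainder 2
3 ÷ 2 → quotient 1, remainder 1
2 ÷ 1 → quotient 2, remainder 0

[36; 1, 2, 1, 2]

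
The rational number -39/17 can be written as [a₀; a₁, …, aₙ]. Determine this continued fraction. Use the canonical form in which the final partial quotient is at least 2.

⌊-39/17⌋ = -3, remainder 12
⌊17/12⌋ = 1, remainder 5
⌊12/5⌋ = 2, remainder 2
⌊5/2⌋ = 2, remainder 1
⌊2/1⌋ = 2, remainder 0

[-3; 1, 2, 2, 2]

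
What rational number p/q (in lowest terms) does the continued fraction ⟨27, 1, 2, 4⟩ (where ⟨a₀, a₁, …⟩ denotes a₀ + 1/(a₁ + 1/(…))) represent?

a_0 = 27: 27/1
a_1 = 1: 28/1
a_2 = 2: 83/3
a_3 = 4: 360/13

360/13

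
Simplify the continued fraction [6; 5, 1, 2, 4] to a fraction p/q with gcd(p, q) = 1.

457/74

Start with 4.
2 + 1/(4/1) = 2 + 1/4 = 9/4
1 + 1/(9/4) = 1 + 4/9 = 13/9
5 + 1/(13/9) = 5 + 9/13 = 74/13
6 + 1/(74/13) = 6 + 13/74 = 457/74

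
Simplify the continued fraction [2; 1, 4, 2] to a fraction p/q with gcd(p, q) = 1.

31/11

Build up convergents one term at a time:
a_0 = 2: 2/1
a_1 = 1: 3/1
a_2 = 4: 14/5
a_3 = 2: 31/11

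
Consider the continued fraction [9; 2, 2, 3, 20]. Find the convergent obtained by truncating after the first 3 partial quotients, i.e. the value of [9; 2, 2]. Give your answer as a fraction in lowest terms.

47/5

Start with 2.
2 + 1/(2/1) = 2 + 1/2 = 5/2
9 + 1/(5/2) = 9 + 2/5 = 47/5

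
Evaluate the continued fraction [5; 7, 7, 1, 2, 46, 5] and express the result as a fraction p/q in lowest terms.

196198/38169

Start with 5.
46 + 1/(5/1) = 46 + 1/5 = 231/5
2 + 1/(231/5) = 2 + 5/231 = 467/231
1 + 1/(467/231) = 1 + 231/467 = 698/467
7 + 1/(698/467) = 7 + 467/698 = 5353/698
7 + 1/(5353/698) = 7 + 698/5353 = 38169/5353
5 + 1/(38169/5353) = 5 + 5353/38169 = 196198/38169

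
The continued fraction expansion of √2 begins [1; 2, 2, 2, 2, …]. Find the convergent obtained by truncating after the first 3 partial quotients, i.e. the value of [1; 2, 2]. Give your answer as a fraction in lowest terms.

Start with 2.
2 + 1/(2/1) = 2 + 1/2 = 5/2
1 + 1/(5/2) = 1 + 2/5 = 7/5

7/5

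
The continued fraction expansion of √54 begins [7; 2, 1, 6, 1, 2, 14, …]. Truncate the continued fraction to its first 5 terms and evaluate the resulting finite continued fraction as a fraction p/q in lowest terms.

169/23

a_0 = 7: 7/1
a_1 = 2: 15/2
a_2 = 1: 22/3
a_3 = 6: 147/20
a_4 = 1: 169/23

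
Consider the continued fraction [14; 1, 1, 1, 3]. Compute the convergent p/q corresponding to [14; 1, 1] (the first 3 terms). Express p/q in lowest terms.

29/2

a_0 = 14: 14/1
a_1 = 1: 15/1
a_2 = 1: 29/2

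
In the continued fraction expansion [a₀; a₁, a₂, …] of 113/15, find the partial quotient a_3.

113 = 7·15 + 8, so a_0 = 7
15 = 1·8 + 7, so a_1 = 1
8 = 1·7 + 1, so a_2 = 1
7 = 7·1 + 0, so a_3 = 7

7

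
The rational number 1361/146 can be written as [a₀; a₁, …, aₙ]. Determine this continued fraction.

[9; 3, 9, 2, 2]

1361 = 9·146 + 47, so a_0 = 9
146 = 3·47 + 5, so a_1 = 3
47 = 9·5 + 2, so a_2 = 9
5 = 2·2 + 1, so a_3 = 2
2 = 2·1 + 0, so a_4 = 2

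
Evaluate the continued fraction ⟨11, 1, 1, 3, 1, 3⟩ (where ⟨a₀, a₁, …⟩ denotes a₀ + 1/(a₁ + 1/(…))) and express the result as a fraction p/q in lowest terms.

393/34

a_0 = 11: 11/1
a_1 = 1: 12/1
a_2 = 1: 23/2
a_3 = 3: 81/7
a_4 = 1: 104/9
a_5 = 3: 393/34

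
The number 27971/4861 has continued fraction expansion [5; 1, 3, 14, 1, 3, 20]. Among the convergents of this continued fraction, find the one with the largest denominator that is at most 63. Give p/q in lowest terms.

List convergents until the denominator exceeds the bound:
a_0 = 5: 5/1  (≤ bound)
a_1 = 1: 6/1  (≤ bound)
a_2 = 3: 23/4  (≤ bound)
a_3 = 14: 328/57  (≤ bound)
a_4 = 1: 351/61  (≤ bound)
a_5 = 3: 1381/240  (> 63, stop)

351/61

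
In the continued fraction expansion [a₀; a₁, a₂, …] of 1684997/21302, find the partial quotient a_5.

⌊1684997/21302⌋ = 79, remainder 2139
⌊21302/2139⌋ = 9, remainder 2051
⌊2139/2051⌋ = 1, remainder 88
⌊2051/88⌋ = 23, remainder 27
⌊88/27⌋ = 3, remainder 7
⌊27/7⌋ = 3, remainder 6

3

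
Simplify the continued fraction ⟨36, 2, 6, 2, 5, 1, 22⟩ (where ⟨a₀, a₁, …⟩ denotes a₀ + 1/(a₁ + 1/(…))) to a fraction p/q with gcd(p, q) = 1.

Work from the innermost term outward:
Start with 22.
1 + 1/(22/1) = 1 + 1/22 = 23/22
5 + 1/(23/22) = 5 + 22/23 = 137/23
2 + 1/(137/23) = 2 + 23/137 = 297/137
6 + 1/(297/137) = 6 + 137/297 = 1919/297
2 + 1/(1919/297) = 2 + 297/1919 = 4135/1919
36 + 1/(4135/1919) = 36 + 1919/4135 = 150779/4135

150779/4135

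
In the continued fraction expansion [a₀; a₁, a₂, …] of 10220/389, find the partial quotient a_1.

3

⌊10220/389⌋ = 26, remainder 106
⌊389/106⌋ = 3, remainder 71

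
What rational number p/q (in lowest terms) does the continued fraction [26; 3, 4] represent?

342/13

Use the convergent recurrence hₖ = aₖ·hₖ₋₁ + hₖ₋₂ (and likewise for the denominators kₖ):
a_0 = 26: 26/1
a_1 = 3: 79/3
a_2 = 4: 342/13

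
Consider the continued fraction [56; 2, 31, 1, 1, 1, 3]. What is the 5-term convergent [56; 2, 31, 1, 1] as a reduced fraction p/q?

7231/128

Build up convergents one term at a time:
a_0 = 56: 56/1
a_1 = 2: 113/2
a_2 = 31: 3559/63
a_3 = 1: 3672/65
a_4 = 1: 7231/128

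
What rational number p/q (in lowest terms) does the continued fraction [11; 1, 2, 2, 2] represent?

Start with 2.
2 + 1/(2/1) = 2 + 1/2 = 5/2
2 + 1/(5/2) = 2 + 2/5 = 12/5
1 + 1/(12/5) = 1 + 5/12 = 17/12
11 + 1/(17/12) = 11 + 12/17 = 199/17

199/17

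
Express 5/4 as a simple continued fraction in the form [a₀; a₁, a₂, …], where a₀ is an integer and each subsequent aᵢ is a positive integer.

⌊5/4⌋ = 1, remainder 1
⌊4/1⌋ = 4, remainder 0

[1; 4]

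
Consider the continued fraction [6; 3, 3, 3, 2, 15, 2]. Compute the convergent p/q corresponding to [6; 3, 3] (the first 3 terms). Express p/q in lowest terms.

Start with 3.
3 + 1/(3/1) = 3 + 1/3 = 10/3
6 + 1/(10/3) = 6 + 3/10 = 63/10

63/10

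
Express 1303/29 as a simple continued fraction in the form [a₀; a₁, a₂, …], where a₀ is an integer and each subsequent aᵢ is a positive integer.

[44; 1, 13, 2]

Apply division with remainder until the remainder is 0:
⌊1303/29⌋ = 44, remainder 27
⌊29/27⌋ = 1, remainder 2
⌊27/2⌋ = 13, remainder 1
⌊2/1⌋ = 2, remainder 0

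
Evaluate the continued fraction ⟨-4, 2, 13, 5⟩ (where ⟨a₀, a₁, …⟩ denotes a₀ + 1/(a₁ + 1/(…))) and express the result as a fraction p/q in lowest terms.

-482/137

Use the convergent recurrence hₖ = aₖ·hₖ₋₁ + hₖ₋₂ (and likewise for the denominators kₖ):
a_0 = -4: -4/1
a_1 = 2: -7/2
a_2 = 13: -95/27
a_3 = 5: -482/137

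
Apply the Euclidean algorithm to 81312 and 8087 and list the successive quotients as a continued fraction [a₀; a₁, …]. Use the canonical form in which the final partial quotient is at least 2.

[10; 18, 3, 2, 1, 2, 16]

⌊81312/8087⌋ = 10, remainder 442
⌊8087/442⌋ = 18, remainder 131
⌊442/131⌋ = 3, remainder 49
⌊131/49⌋ = 2, remainder 33
⌊49/33⌋ = 1, remainder 16
⌊33/16⌋ = 2, remainder 1
⌊16/1⌋ = 16, remainder 0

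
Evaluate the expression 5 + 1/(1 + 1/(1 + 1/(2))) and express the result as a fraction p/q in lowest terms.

28/5

Starting at the tail and folding back:
Start with 2.
1 + 1/(2/1) = 1 + 1/2 = 3/2
1 + 1/(3/2) = 1 + 2/3 = 5/3
5 + 1/(5/3) = 5 + 3/5 = 28/5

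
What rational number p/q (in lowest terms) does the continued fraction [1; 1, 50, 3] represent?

a_0 = 1: 1/1
a_1 = 1: 2/1
a_2 = 50: 101/51
a_3 = 3: 305/154

305/154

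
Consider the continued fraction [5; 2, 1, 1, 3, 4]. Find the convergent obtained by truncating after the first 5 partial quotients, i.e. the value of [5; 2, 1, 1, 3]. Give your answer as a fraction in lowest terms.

97/18

a_0 = 5: 5/1
a_1 = 2: 11/2
a_2 = 1: 16/3
a_3 = 1: 27/5
a_4 = 3: 97/18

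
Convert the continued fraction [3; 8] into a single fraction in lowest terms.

Compute successive convergents:
a_0 = 3: 3/1
a_1 = 8: 25/8

25/8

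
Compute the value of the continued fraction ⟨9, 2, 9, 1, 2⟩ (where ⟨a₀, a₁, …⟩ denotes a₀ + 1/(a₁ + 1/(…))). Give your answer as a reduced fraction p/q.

Collapse the nested fraction from the inside out:
Start with 2.
1 + 1/(2/1) = 1 + 1/2 = 3/2
9 + 1/(3/2) = 9 + 2/3 = 29/3
2 + 1/(29/3) = 2 + 3/29 = 61/29
9 + 1/(61/29) = 9 + 29/61 = 578/61

578/61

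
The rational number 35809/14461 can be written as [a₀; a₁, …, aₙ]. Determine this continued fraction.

Run the Euclidean algorithm, recording each quotient:
35809 = 2·14461 + 6887, so a_0 = 2
14461 = 2·6887 + 687, so a_1 = 2
6887 = 10·687 + 17, so a_2 = 10
687 = 40·17 + 7, so a_3 = 40
17 = 2·7 + 3, so a_4 = 2
7 = 2·3 + 1, so a_5 = 2
3 = 3·1 + 0, so a_6 = 3

[2; 2, 10, 40, 2, 2, 3]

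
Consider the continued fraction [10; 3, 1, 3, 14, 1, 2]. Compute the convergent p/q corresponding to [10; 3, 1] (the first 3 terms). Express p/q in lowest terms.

41/4

Start with 1.
3 + 1/(1/1) = 3 + 1/1 = 4/1
10 + 1/(4/1) = 10 + 1/4 = 41/4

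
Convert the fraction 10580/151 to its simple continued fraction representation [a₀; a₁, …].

[70; 15, 10]

Repeatedly divide and take the remainder:
⌊10580/151⌋ = 70, remainder 10
⌊151/10⌋ = 15, remainder 1
⌊10/1⌋ = 10, remainder 0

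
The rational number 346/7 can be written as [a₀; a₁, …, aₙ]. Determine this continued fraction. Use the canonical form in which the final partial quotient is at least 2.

Repeatedly divide and take the remainder:
346 = 49·7 + 3, so a_0 = 49
7 = 2·3 + 1, so a_1 = 2
3 = 3·1 + 0, so a_2 = 3

[49; 2, 3]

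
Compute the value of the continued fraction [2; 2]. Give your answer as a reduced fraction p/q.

5/2

Starting at the tail and folding back:
Start with 2.
2 + 1/(2/1) = 2 + 1/2 = 5/2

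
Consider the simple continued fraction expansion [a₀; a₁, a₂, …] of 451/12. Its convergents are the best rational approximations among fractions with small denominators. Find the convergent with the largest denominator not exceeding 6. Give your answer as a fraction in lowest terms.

List convergents until the denominator exceeds the bound:
a_0 = 37: 37/1  (≤ bound)
a_1 = 1: 38/1  (≤ bound)
a_2 = 1: 75/2  (≤ bound)
a_3 = 2: 188/5  (≤ bound)
a_4 = 2: 451/12  (> 6, stop)

188/5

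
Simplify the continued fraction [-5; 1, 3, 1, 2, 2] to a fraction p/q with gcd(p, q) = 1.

Work from the innermost term outward:
Start with 2.
2 + 1/(2/1) = 2 + 1/2 = 5/2
1 + 1/(5/2) = 1 + 2/5 = 7/5
3 + 1/(7/5) = 3 + 5/7 = 26/7
1 + 1/(26/7) = 1 + 7/26 = 33/26
-5 + 1/(33/26) = -5 + 26/33 = -139/33

-139/33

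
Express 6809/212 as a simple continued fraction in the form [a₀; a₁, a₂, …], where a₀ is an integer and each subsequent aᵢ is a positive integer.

[32; 8, 2, 12]

⌊6809/212⌋ = 32, remainder 25
⌊212/25⌋ = 8, remainder 12
⌊25/12⌋ = 2, remainder 1
⌊12/1⌋ = 12, remainder 0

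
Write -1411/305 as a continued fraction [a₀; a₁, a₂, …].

[-5; 2, 1, 2, 12, 3]

⌊-1411/305⌋ = -5, remainder 114
⌊305/114⌋ = 2, remainder 77
⌊114/77⌋ = 1, remainder 37
⌊77/37⌋ = 2, remainder 3
⌊37/3⌋ = 12, remainder 1
⌊3/1⌋ = 3, remainder 0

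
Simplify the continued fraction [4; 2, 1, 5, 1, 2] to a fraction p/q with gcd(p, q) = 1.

Start with 2.
1 + 1/(2/1) = 1 + 1/2 = 3/2
5 + 1/(3/2) = 5 + 2/3 = 17/3
1 + 1/(17/3) = 1 + 3/17 = 20/17
2 + 1/(20/17) = 2 + 17/20 = 57/20
4 + 1/(57/20) = 4 + 20/57 = 248/57

248/57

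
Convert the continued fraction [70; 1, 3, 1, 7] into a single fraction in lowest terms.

2761/39

Start with 7.
1 + 1/(7/1) = 1 + 1/7 = 8/7
3 + 1/(8/7) = 3 + 7/8 = 31/8
1 + 1/(31/8) = 1 + 8/31 = 39/31
70 + 1/(39/31) = 70 + 31/39 = 2761/39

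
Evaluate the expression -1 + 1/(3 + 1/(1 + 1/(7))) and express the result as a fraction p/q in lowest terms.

Start with 7.
1 + 1/(7/1) = 1 + 1/7 = 8/7
3 + 1/(8/7) = 3 + 7/8 = 31/8
-1 + 1/(31/8) = -1 + 8/31 = -23/31

-23/31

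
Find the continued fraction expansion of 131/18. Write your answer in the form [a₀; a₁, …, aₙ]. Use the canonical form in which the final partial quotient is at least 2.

⌊131/18⌋ = 7, remainder 5
⌊18/5⌋ = 3, remainder 3
⌊5/3⌋ = 1, remainder 2
⌊3/2⌋ = 1, remainder 1
⌊2/1⌋ = 2, remainder 0

[7; 3, 1, 1, 2]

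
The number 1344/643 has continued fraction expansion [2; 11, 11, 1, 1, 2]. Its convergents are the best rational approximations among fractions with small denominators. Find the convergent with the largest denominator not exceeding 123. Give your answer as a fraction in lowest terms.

255/122

a_0 = 2: 2/1  (≤ bound)
a_1 = 11: 23/11  (≤ bound)
a_2 = 11: 255/122  (≤ bound)
a_3 = 1: 278/133  (> 123, stop)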